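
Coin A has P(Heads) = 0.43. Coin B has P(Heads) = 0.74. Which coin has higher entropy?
A

For binary distributions, entropy is maximized at p=0.5 and decreases as p moves toward 0 or 1.

H(A) = H(0.43) = 0.9858 bits
H(B) = H(0.74) = 0.8267 bits

Distribution A (p=0.43) is closer to uniform (p=0.5), so it has higher entropy.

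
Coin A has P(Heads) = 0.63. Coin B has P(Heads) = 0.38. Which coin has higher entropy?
B

For binary distributions, entropy is maximized at p=0.5 and decreases as p moves toward 0 or 1.

H(A) = H(0.63) = 0.9507 bits
H(B) = H(0.38) = 0.9580 bits

Distribution B (p=0.38) is closer to uniform (p=0.5), so it has higher entropy.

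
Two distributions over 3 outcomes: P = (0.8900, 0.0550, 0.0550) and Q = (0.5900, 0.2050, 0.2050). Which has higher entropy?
Q

P is highly concentrated on one outcome (89%), making it nearly deterministic. Q spreads its mass more evenly (max 59%). The more spread-out distribution has higher entropy: H(P) ≈ 0.610 bits, H(Q) ≈ 1.387 bits.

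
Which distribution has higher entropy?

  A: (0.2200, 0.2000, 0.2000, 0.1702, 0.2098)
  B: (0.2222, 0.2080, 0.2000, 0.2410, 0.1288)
A

Both distributions are close to uniform, making this a harder comparison.

H(A) = 2.3168 bits
H(B) = 2.2934 bits

The distribution closer to uniform has higher entropy.
Answer: A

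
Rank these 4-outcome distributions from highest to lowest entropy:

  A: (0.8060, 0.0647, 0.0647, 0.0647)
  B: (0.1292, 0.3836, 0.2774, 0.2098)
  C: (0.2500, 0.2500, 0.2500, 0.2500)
C > B > A

Key insight: Entropy is maximized by uniform distributions and minimized by concentrated distributions.

- Uniform distributions have maximum entropy log₂(4) = 2.0000 bits
- The more "peaked" or concentrated a distribution, the lower its entropy

Entropies:
  H(A) = 1.0172 bits
  H(B) = 1.8976 bits
  H(C) = 2.0000 bits

Ranking: C > B > A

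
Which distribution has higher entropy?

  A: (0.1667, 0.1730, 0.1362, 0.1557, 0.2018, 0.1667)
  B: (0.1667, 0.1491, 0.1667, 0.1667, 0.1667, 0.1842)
B

Both distributions are close to uniform, making this a harder comparison.

H(A) = 2.5750 bits
H(B) = 2.5823 bits

The distribution closer to uniform has higher entropy.
Answer: B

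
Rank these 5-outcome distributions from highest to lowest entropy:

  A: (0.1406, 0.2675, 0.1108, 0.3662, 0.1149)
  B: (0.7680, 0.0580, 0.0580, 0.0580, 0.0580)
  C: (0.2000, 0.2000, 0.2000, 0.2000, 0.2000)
C > A > B

Key insight: Entropy is maximized by uniform distributions and minimized by concentrated distributions.

- Uniform distributions have maximum entropy log₂(5) = 2.3219 bits
- The more "peaked" or concentrated a distribution, the lower its entropy

Entropies:
  H(A) = 2.1479 bits
  H(B) = 1.2455 bits
  H(C) = 2.3219 bits

Ranking: C > A > B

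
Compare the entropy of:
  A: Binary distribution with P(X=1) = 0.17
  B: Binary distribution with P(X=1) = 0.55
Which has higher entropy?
B

For binary distributions, entropy is maximized at p=0.5 and decreases as p moves toward 0 or 1.

H(A) = H(0.17) = 0.6577 bits
H(B) = H(0.55) = 0.9928 bits

Distribution B (p=0.55) is closer to uniform (p=0.5), so it has higher entropy.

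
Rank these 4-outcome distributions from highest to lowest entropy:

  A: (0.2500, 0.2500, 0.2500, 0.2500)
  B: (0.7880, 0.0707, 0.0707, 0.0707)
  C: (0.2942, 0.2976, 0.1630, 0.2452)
A > C > B

Key insight: Entropy is maximized by uniform distributions and minimized by concentrated distributions.

- Uniform distributions have maximum entropy log₂(4) = 2.0000 bits
- The more "peaked" or concentrated a distribution, the lower its entropy

Entropies:
  H(A) = 2.0000 bits
  H(B) = 1.0813 bits
  H(C) = 1.9635 bits

Ranking: A > C > B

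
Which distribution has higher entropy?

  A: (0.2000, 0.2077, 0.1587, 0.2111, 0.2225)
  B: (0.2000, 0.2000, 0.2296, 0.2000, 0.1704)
B

Both distributions are close to uniform, making this a harder comparison.

H(A) = 2.3129 bits
H(B) = 2.3156 bits

The distribution closer to uniform has higher entropy.
Answer: B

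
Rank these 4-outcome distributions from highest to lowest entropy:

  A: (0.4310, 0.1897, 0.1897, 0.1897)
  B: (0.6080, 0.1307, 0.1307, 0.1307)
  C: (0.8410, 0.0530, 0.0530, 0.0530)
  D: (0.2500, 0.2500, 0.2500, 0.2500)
D > A > B > C

Key insight: Entropy is maximized by uniform distributions and minimized by concentrated distributions.

Entropies:
  H(A) = 1.8881 bits
  H(B) = 1.5874 bits
  H(C) = 0.8839 bits
  H(D) = 2.0000 bits

Ranking: D > A > B > C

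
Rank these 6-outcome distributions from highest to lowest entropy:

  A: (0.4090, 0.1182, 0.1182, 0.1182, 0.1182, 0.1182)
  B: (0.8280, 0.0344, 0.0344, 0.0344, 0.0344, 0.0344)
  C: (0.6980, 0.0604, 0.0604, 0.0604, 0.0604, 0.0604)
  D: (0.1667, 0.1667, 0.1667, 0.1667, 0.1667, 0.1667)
D > A > C > B

Key insight: Entropy is maximized by uniform distributions and minimized by concentrated distributions.

Entropies:
  H(A) = 2.3482 bits
  H(B) = 1.0616 bits
  H(C) = 1.5849 bits
  H(D) = 2.5850 bits

Ranking: D > A > C > B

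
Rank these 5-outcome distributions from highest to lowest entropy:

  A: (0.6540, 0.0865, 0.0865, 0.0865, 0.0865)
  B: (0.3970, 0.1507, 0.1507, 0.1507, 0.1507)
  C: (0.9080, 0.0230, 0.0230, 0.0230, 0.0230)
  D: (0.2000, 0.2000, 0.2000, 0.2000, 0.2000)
D > B > A > C

Key insight: Entropy is maximized by uniform distributions and minimized by concentrated distributions.

Entropies:
  H(A) = 1.6224 bits
  H(B) = 2.1752 bits
  H(C) = 0.6271 bits
  H(D) = 2.3219 bits

Ranking: D > B > A > C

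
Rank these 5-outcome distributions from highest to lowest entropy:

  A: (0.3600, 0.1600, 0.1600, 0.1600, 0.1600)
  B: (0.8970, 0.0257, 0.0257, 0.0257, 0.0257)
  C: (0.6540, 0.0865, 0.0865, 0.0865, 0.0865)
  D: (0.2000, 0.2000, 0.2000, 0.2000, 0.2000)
D > A > C > B

Key insight: Entropy is maximized by uniform distributions and minimized by concentrated distributions.

Entropies:
  H(A) = 2.2227 bits
  H(B) = 0.6844 bits
  H(C) = 1.6224 bits
  H(D) = 2.3219 bits

Ranking: D > A > C > B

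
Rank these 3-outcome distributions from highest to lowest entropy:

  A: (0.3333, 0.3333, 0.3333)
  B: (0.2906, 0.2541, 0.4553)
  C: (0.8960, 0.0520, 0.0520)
A > B > C

Key insight: Entropy is maximized by uniform distributions and minimized by concentrated distributions.

- Uniform distributions have maximum entropy log₂(3) = 1.5850 bits
- The more "peaked" or concentrated a distribution, the lower its entropy

Entropies:
  H(A) = 1.5850 bits
  H(B) = 1.5371 bits
  H(C) = 0.5855 bits

Ranking: A > B > C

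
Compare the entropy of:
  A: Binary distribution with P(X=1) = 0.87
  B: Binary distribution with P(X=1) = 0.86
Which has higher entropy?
B

For binary distributions, entropy is maximized at p=0.5 and decreases as p moves toward 0 or 1.

H(A) = H(0.87) = 0.5574 bits
H(B) = H(0.86) = 0.5842 bits

Distribution B (p=0.86) is closer to uniform (p=0.5), so it has higher entropy.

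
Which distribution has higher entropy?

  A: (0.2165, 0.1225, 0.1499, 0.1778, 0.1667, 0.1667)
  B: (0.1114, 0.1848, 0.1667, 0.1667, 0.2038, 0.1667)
A

Both distributions are close to uniform, making this a harder comparison.

H(A) = 2.5640 bits
H(B) = 2.5631 bits

The distribution closer to uniform has higher entropy.
Answer: A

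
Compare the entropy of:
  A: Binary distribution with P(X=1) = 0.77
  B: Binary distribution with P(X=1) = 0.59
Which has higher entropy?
B

For binary distributions, entropy is maximized at p=0.5 and decreases as p moves toward 0 or 1.

H(A) = H(0.77) = 0.7780 bits
H(B) = H(0.59) = 0.9765 bits

Distribution B (p=0.59) is closer to uniform (p=0.5), so it has higher entropy.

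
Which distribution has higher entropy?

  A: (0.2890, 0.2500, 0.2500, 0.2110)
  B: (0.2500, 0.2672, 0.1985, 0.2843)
A

Both distributions are close to uniform, making this a harder comparison.

H(A) = 1.9912 bits
H(B) = 1.9877 bits

The distribution closer to uniform has higher entropy.
Answer: A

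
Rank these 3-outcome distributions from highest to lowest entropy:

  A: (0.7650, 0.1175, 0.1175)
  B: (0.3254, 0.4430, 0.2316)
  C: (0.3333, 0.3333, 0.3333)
C > B > A

Key insight: Entropy is maximized by uniform distributions and minimized by concentrated distributions.

- Uniform distributions have maximum entropy log₂(3) = 1.5850 bits
- The more "peaked" or concentrated a distribution, the lower its entropy

Entropies:
  H(A) = 1.0216 bits
  H(B) = 1.5362 bits
  H(C) = 1.5850 bits

Ranking: C > B > A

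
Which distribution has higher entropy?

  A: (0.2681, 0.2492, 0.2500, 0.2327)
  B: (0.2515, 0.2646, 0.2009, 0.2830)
A

Both distributions are close to uniform, making this a harder comparison.

H(A) = 1.9982 bits
H(B) = 1.9889 bits

The distribution closer to uniform has higher entropy.
Answer: A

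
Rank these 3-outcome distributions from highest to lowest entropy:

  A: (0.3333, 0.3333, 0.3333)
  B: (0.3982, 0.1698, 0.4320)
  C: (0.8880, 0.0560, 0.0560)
A > B > C

Key insight: Entropy is maximized by uniform distributions and minimized by concentrated distributions.

- Uniform distributions have maximum entropy log₂(3) = 1.5850 bits
- The more "peaked" or concentrated a distribution, the lower its entropy

Entropies:
  H(A) = 1.5850 bits
  H(B) = 1.4864 bits
  H(C) = 0.6179 bits

Ranking: A > B > C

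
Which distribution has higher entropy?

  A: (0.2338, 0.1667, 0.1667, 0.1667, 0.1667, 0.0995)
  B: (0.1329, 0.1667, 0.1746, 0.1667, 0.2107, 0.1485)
B

Both distributions are close to uniform, making this a harder comparison.

H(A) = 2.5448 bits
H(B) = 2.5702 bits

The distribution closer to uniform has higher entropy.
Answer: B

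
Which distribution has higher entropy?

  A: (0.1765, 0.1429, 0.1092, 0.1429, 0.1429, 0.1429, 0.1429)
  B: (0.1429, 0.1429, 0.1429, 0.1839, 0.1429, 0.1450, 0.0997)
A

Both distributions are close to uniform, making this a harder comparison.

H(A) = 2.7958 bits
H(B) = 2.7890 bits

The distribution closer to uniform has higher entropy.
Answer: A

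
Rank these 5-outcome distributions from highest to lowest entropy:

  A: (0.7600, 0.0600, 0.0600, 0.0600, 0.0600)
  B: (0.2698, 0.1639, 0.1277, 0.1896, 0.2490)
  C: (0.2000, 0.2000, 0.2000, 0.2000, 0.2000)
C > B > A

Key insight: Entropy is maximized by uniform distributions and minimized by concentrated distributions.

- Uniform distributions have maximum entropy log₂(5) = 2.3219 bits
- The more "peaked" or concentrated a distribution, the lower its entropy

Entropies:
  H(A) = 1.2750 bits
  H(B) = 2.2710 bits
  H(C) = 2.3219 bits

Ranking: C > B > A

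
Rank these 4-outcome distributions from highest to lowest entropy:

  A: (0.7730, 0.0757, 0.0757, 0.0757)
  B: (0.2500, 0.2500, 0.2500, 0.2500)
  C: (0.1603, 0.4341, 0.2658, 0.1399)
B > C > A

Key insight: Entropy is maximized by uniform distributions and minimized by concentrated distributions.

- Uniform distributions have maximum entropy log₂(4) = 2.0000 bits
- The more "peaked" or concentrated a distribution, the lower its entropy

Entropies:
  H(A) = 1.1325 bits
  H(B) = 2.0000 bits
  H(C) = 1.8510 bits

Ranking: B > C > A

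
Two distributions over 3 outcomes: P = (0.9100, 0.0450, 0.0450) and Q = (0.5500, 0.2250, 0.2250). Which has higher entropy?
Q

P is highly concentrated on one outcome (91%), making it nearly deterministic. Q spreads its mass more evenly (max 55%). The more spread-out distribution has higher entropy: H(P) ≈ 0.526 bits, H(Q) ≈ 1.443 bits.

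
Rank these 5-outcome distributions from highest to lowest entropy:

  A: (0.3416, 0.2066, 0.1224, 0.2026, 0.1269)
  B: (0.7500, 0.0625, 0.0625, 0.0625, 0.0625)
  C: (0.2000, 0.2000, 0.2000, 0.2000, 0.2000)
C > A > B

Key insight: Entropy is maximized by uniform distributions and minimized by concentrated distributions.

- Uniform distributions have maximum entropy log₂(5) = 2.3219 bits
- The more "peaked" or concentrated a distribution, the lower its entropy

Entropies:
  H(A) = 2.2148 bits
  H(B) = 1.3113 bits
  H(C) = 2.3219 bits

Ranking: C > A > B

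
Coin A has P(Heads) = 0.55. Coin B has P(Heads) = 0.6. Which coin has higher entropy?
A

For binary distributions, entropy is maximized at p=0.5 and decreases as p moves toward 0 or 1.

H(A) = H(0.55) = 0.9928 bits
H(B) = H(0.6) = 0.9710 bits

Distribution A (p=0.55) is closer to uniform (p=0.5), so it has higher entropy.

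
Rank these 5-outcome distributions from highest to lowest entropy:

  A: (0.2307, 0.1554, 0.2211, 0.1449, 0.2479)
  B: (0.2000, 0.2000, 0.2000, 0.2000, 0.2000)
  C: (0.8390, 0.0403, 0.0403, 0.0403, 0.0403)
B > A > C

Key insight: Entropy is maximized by uniform distributions and minimized by concentrated distributions.

- Uniform distributions have maximum entropy log₂(5) = 2.3219 bits
- The more "peaked" or concentrated a distribution, the lower its entropy

Entropies:
  H(A) = 2.2896 bits
  H(B) = 2.3219 bits
  H(C) = 0.9587 bits

Ranking: B > A > C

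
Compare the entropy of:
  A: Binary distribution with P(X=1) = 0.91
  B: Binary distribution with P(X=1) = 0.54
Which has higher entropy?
B

For binary distributions, entropy is maximized at p=0.5 and decreases as p moves toward 0 or 1.

H(A) = H(0.91) = 0.4365 bits
H(B) = H(0.54) = 0.9954 bits

Distribution B (p=0.54) is closer to uniform (p=0.5), so it has higher entropy.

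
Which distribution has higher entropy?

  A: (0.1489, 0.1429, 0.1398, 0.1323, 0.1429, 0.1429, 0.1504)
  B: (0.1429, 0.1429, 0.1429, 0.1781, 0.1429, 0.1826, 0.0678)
A

Both distributions are close to uniform, making this a harder comparison.

H(A) = 2.8063 bits
H(B) = 2.7588 bits

The distribution closer to uniform has higher entropy.
Answer: A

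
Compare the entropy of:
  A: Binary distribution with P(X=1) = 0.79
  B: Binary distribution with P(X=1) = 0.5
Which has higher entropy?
B

For binary distributions, entropy is maximized at p=0.5 and decreases as p moves toward 0 or 1.

H(A) = H(0.79) = 0.7415 bits
H(B) = H(0.5) = 1.0000 bits

Distribution B (p=0.5) is closer to uniform (p=0.5), so it has higher entropy.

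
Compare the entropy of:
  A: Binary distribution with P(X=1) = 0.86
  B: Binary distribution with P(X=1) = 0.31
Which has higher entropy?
B

For binary distributions, entropy is maximized at p=0.5 and decreases as p moves toward 0 or 1.

H(A) = H(0.86) = 0.5842 bits
H(B) = H(0.31) = 0.8932 bits

Distribution B (p=0.31) is closer to uniform (p=0.5), so it has higher entropy.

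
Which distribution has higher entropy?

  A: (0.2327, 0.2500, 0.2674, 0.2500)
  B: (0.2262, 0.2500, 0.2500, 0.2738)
A

Both distributions are close to uniform, making this a harder comparison.

H(A) = 1.9983 bits
H(B) = 1.9967 bits

The distribution closer to uniform has higher entropy.
Answer: A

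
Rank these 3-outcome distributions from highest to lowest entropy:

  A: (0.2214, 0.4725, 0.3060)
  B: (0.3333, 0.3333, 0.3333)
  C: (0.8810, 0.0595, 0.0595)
B > A > C

Key insight: Entropy is maximized by uniform distributions and minimized by concentrated distributions.

- Uniform distributions have maximum entropy log₂(3) = 1.5850 bits
- The more "peaked" or concentrated a distribution, the lower its entropy

Entropies:
  H(A) = 1.5154 bits
  H(B) = 1.5850 bits
  H(C) = 0.6455 bits

Ranking: B > A > C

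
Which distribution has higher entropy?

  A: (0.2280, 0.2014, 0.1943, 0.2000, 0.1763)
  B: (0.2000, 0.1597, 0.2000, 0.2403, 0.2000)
A

Both distributions are close to uniform, making this a harder comparison.

H(A) = 2.3170 bits
H(B) = 2.3101 bits

The distribution closer to uniform has higher entropy.
Answer: A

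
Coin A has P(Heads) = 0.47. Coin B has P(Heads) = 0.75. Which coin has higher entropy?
A

For binary distributions, entropy is maximized at p=0.5 and decreases as p moves toward 0 or 1.

H(A) = H(0.47) = 0.9974 bits
H(B) = H(0.75) = 0.8113 bits

Distribution A (p=0.47) is closer to uniform (p=0.5), so it has higher entropy.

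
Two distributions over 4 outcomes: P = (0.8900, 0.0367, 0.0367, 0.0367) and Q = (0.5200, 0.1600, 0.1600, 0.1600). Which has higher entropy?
Q

P is highly concentrated on one outcome (89%), making it nearly deterministic. Q spreads its mass more evenly (max 52%). The more spread-out distribution has higher entropy: H(P) ≈ 0.674 bits, H(Q) ≈ 1.760 bits.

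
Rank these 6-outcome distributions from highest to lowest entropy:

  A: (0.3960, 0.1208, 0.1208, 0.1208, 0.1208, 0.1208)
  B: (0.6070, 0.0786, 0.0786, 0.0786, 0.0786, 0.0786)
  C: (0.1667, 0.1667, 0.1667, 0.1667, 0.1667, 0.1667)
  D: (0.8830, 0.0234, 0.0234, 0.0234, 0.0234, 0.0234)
C > A > B > D

Key insight: Entropy is maximized by uniform distributions and minimized by concentrated distributions.

Entropies:
  H(A) = 2.3710 bits
  H(B) = 1.8792 bits
  H(C) = 2.5850 bits
  H(D) = 0.7923 bits

Ranking: C > A > B > D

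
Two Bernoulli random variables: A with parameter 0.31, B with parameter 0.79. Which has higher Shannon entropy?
A

For binary distributions, entropy is maximized at p=0.5 and decreases as p moves toward 0 or 1.

H(A) = H(0.31) = 0.8932 bits
H(B) = H(0.79) = 0.7415 bits

Distribution A (p=0.31) is closer to uniform (p=0.5), so it has higher entropy.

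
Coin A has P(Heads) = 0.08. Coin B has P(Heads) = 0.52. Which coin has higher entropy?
B

For binary distributions, entropy is maximized at p=0.5 and decreases as p moves toward 0 or 1.

H(A) = H(0.08) = 0.4022 bits
H(B) = H(0.52) = 0.9988 bits

Distribution B (p=0.52) is closer to uniform (p=0.5), so it has higher entropy.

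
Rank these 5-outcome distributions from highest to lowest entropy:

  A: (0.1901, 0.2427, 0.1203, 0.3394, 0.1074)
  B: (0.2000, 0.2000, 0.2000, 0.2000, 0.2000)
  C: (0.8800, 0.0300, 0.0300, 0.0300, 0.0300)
B > A > C

Key insight: Entropy is maximized by uniform distributions and minimized by concentrated distributions.

- Uniform distributions have maximum entropy log₂(5) = 2.3219 bits
- The more "peaked" or concentrated a distribution, the lower its entropy

Entropies:
  H(A) = 2.1935 bits
  H(B) = 2.3219 bits
  H(C) = 0.7694 bits

Ranking: B > A > C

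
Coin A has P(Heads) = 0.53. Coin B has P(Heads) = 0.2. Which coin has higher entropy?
A

For binary distributions, entropy is maximized at p=0.5 and decreases as p moves toward 0 or 1.

H(A) = H(0.53) = 0.9974 bits
H(B) = H(0.2) = 0.7219 bits

Distribution A (p=0.53) is closer to uniform (p=0.5), so it has higher entropy.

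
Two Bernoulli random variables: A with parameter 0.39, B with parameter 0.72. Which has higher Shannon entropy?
A

For binary distributions, entropy is maximized at p=0.5 and decreases as p moves toward 0 or 1.

H(A) = H(0.39) = 0.9648 bits
H(B) = H(0.72) = 0.8555 bits

Distribution A (p=0.39) is closer to uniform (p=0.5), so it has higher entropy.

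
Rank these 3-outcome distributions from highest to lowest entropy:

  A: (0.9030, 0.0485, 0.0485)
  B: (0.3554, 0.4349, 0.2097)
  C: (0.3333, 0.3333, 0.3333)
C > B > A

Key insight: Entropy is maximized by uniform distributions and minimized by concentrated distributions.

- Uniform distributions have maximum entropy log₂(3) = 1.5850 bits
- The more "peaked" or concentrated a distribution, the lower its entropy

Entropies:
  H(A) = 0.5564 bits
  H(B) = 1.5254 bits
  H(C) = 1.5850 bits

Ranking: C > B > A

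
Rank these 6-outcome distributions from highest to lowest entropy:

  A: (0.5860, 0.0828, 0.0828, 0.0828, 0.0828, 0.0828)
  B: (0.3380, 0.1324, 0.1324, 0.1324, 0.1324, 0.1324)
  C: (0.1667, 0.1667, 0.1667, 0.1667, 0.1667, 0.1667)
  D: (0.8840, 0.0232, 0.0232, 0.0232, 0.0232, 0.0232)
C > B > A > D

Key insight: Entropy is maximized by uniform distributions and minimized by concentrated distributions.

Entropies:
  H(A) = 1.9398 bits
  H(B) = 2.4600 bits
  H(C) = 2.5850 bits
  H(D) = 0.7871 bits

Ranking: C > B > A > D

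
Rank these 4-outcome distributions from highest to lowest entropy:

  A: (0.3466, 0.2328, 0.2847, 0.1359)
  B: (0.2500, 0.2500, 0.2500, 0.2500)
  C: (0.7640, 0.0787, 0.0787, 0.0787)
B > A > C

Key insight: Entropy is maximized by uniform distributions and minimized by concentrated distributions.

- Uniform distributions have maximum entropy log₂(4) = 2.0000 bits
- The more "peaked" or concentrated a distribution, the lower its entropy

Entropies:
  H(A) = 1.9267 bits
  H(B) = 2.0000 bits
  H(C) = 1.1624 bits

Ranking: B > A > C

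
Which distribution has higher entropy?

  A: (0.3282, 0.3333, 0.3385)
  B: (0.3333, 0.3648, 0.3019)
A

Both distributions are close to uniform, making this a harder comparison.

H(A) = 1.5848 bits
H(B) = 1.5807 bits

The distribution closer to uniform has higher entropy.
Answer: A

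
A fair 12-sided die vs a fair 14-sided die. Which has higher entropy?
14-sided die

Both are uniform distributions; for uniform over n outcomes, H = log₂(n). H(12-sided) = log₂(12) = 3.585 bits and H(14-sided) = log₂(14) = 3.807 bits. More outcomes in a uniform distribution means higher entropy.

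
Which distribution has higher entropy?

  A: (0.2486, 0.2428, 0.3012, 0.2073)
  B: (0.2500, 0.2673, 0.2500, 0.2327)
B

Both distributions are close to uniform, making this a harder comparison.

H(A) = 1.9872 bits
H(B) = 1.9983 bits

The distribution closer to uniform has higher entropy.
Answer: B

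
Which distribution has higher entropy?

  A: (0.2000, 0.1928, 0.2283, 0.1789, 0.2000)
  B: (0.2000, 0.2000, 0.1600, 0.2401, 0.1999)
A

Both distributions are close to uniform, making this a harder comparison.

H(A) = 2.3173 bits
H(B) = 2.3103 bits

The distribution closer to uniform has higher entropy.
Answer: A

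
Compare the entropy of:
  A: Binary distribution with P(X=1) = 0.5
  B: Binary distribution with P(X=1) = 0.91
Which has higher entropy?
A

For binary distributions, entropy is maximized at p=0.5 and decreases as p moves toward 0 or 1.

H(A) = H(0.5) = 1.0000 bits
H(B) = H(0.91) = 0.4365 bits

Distribution A (p=0.5) is closer to uniform (p=0.5), so it has higher entropy.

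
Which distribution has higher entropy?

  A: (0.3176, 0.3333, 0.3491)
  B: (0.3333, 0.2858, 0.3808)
A

Both distributions are close to uniform, making this a harder comparison.

H(A) = 1.5839 bits
H(B) = 1.5752 bits

The distribution closer to uniform has higher entropy.
Answer: A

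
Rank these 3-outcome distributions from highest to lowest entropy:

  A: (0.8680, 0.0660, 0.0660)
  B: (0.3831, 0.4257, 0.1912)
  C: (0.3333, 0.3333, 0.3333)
C > B > A

Key insight: Entropy is maximized by uniform distributions and minimized by concentrated distributions.

- Uniform distributions have maximum entropy log₂(3) = 1.5850 bits
- The more "peaked" or concentrated a distribution, the lower its entropy

Entropies:
  H(A) = 0.6949 bits
  H(B) = 1.5112 bits
  H(C) = 1.5850 bits

Ranking: C > B > A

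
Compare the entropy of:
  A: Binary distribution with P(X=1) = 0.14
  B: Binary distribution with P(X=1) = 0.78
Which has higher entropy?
B

For binary distributions, entropy is maximized at p=0.5 and decreases as p moves toward 0 or 1.

H(A) = H(0.14) = 0.5842 bits
H(B) = H(0.78) = 0.7602 bits

Distribution B (p=0.78) is closer to uniform (p=0.5), so it has higher entropy.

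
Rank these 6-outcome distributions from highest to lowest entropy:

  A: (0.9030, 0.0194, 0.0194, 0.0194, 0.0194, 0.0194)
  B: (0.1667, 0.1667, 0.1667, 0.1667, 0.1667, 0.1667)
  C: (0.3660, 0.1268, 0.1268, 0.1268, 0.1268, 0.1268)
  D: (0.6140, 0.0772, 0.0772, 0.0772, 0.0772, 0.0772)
B > C > D > A

Key insight: Entropy is maximized by uniform distributions and minimized by concentrated distributions.

Entropies:
  H(A) = 0.6846 bits
  H(B) = 2.5850 bits
  H(C) = 2.4197 bits
  H(D) = 1.8584 bits

Ranking: B > C > D > A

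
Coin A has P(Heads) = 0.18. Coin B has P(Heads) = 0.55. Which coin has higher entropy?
B

For binary distributions, entropy is maximized at p=0.5 and decreases as p moves toward 0 or 1.

H(A) = H(0.18) = 0.6801 bits
H(B) = H(0.55) = 0.9928 bits

Distribution B (p=0.55) is closer to uniform (p=0.5), so it has higher entropy.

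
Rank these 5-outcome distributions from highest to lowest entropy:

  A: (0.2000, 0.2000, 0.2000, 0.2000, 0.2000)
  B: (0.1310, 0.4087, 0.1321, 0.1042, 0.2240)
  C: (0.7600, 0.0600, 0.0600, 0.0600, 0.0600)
A > B > C

Key insight: Entropy is maximized by uniform distributions and minimized by concentrated distributions.

- Uniform distributions have maximum entropy log₂(5) = 2.3219 bits
- The more "peaked" or concentrated a distribution, the lower its entropy

Entropies:
  H(A) = 2.3219 bits
  H(B) = 2.1210 bits
  H(C) = 1.2750 bits

Ranking: A > B > C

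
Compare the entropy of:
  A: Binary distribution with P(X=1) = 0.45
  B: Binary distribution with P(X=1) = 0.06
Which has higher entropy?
A

For binary distributions, entropy is maximized at p=0.5 and decreases as p moves toward 0 or 1.

H(A) = H(0.45) = 0.9928 bits
H(B) = H(0.06) = 0.3274 bits

Distribution A (p=0.45) is closer to uniform (p=0.5), so it has higher entropy.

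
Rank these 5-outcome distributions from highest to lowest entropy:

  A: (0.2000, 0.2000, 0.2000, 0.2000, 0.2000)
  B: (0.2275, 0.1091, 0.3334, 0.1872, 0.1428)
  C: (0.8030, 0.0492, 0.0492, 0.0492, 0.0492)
A > B > C

Key insight: Entropy is maximized by uniform distributions and minimized by concentrated distributions.

- Uniform distributions have maximum entropy log₂(5) = 2.3219 bits
- The more "peaked" or concentrated a distribution, the lower its entropy

Entropies:
  H(A) = 2.3219 bits
  H(B) = 2.2165 bits
  H(C) = 1.1099 bits

Ranking: A > B > C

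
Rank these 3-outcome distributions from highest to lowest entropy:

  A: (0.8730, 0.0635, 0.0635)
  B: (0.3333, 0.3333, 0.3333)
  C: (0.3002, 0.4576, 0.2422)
B > C > A

Key insight: Entropy is maximized by uniform distributions and minimized by concentrated distributions.

- Uniform distributions have maximum entropy log₂(3) = 1.5850 bits
- The more "peaked" or concentrated a distribution, the lower its entropy

Entropies:
  H(A) = 0.6762 bits
  H(B) = 1.5850 bits
  H(C) = 1.5327 bits

Ranking: B > C > A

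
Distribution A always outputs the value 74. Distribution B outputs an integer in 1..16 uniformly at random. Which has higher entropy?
B

A is deterministic, so H(A) = 0. B is uniform over 16 outcomes, so H(B) = log₂(16) = 4.000 bits. Any distribution with genuine randomness has higher entropy than a deterministic one.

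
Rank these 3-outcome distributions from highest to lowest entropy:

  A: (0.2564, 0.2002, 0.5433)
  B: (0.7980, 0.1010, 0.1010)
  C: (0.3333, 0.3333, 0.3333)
C > A > B

Key insight: Entropy is maximized by uniform distributions and minimized by concentrated distributions.

- Uniform distributions have maximum entropy log₂(3) = 1.5850 bits
- The more "peaked" or concentrated a distribution, the lower its entropy

Entropies:
  H(A) = 1.4462 bits
  H(B) = 0.9279 bits
  H(C) = 1.5850 bits

Ranking: C > A > B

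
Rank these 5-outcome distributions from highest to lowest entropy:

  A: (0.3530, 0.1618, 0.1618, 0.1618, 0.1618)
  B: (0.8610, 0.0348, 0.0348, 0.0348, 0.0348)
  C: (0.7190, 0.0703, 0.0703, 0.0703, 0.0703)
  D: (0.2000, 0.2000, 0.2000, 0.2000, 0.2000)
D > A > C > B

Key insight: Entropy is maximized by uniform distributions and minimized by concentrated distributions.

Entropies:
  H(A) = 2.2307 bits
  H(B) = 0.8596 bits
  H(C) = 1.4188 bits
  H(D) = 2.3219 bits

Ranking: D > A > C > B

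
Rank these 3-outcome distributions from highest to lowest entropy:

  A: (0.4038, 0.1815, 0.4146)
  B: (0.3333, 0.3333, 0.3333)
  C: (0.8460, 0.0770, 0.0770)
B > A > C

Key insight: Entropy is maximized by uniform distributions and minimized by concentrated distributions.

- Uniform distributions have maximum entropy log₂(3) = 1.5850 bits
- The more "peaked" or concentrated a distribution, the lower its entropy

Entropies:
  H(A) = 1.5018 bits
  H(B) = 1.5850 bits
  H(C) = 0.7738 bits

Ranking: B > A > C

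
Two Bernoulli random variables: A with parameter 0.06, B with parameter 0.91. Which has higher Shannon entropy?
B

For binary distributions, entropy is maximized at p=0.5 and decreases as p moves toward 0 or 1.

H(A) = H(0.06) = 0.3274 bits
H(B) = H(0.91) = 0.4365 bits

Distribution B (p=0.91) is closer to uniform (p=0.5), so it has higher entropy.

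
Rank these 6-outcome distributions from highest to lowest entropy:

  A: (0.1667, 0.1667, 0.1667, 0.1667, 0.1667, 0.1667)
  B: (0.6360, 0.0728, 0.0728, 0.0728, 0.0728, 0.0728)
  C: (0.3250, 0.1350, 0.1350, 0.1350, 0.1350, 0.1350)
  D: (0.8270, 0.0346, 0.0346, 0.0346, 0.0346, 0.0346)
A > C > B > D

Key insight: Entropy is maximized by uniform distributions and minimized by concentrated distributions.

Entropies:
  H(A) = 2.5850 bits
  H(B) = 1.7911 bits
  H(C) = 2.4770 bits
  H(D) = 1.0662 bits

Ranking: A > C > B > D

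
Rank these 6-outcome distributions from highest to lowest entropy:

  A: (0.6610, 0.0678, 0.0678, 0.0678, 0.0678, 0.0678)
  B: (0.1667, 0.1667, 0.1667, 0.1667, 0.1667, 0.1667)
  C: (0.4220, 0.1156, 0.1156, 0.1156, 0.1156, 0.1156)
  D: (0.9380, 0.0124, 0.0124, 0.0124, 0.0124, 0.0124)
B > C > A > D

Key insight: Entropy is maximized by uniform distributions and minimized by concentrated distributions.

Entropies:
  H(A) = 1.7110 bits
  H(B) = 2.5850 bits
  H(C) = 2.3244 bits
  H(D) = 0.4793 bits

Ranking: B > C > A > D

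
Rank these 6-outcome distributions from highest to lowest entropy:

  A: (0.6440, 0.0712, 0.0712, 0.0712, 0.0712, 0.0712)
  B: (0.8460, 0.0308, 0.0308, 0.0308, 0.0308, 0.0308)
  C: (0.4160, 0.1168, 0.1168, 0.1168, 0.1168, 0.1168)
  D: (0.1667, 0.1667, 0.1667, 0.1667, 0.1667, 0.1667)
D > C > A > B

Key insight: Entropy is maximized by uniform distributions and minimized by concentrated distributions.

Entropies:
  H(A) = 1.7659 bits
  H(B) = 0.9773 bits
  H(C) = 2.3355 bits
  H(D) = 2.5850 bits

Ranking: D > C > A > B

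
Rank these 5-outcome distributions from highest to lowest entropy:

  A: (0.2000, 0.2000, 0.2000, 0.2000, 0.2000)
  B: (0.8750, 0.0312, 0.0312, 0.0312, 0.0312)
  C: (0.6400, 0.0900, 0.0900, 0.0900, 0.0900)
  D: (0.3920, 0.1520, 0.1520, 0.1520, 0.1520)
A > D > C > B

Key insight: Entropy is maximized by uniform distributions and minimized by concentrated distributions.

Entropies:
  H(A) = 2.3219 bits
  H(B) = 0.7936 bits
  H(C) = 1.6627 bits
  H(D) = 2.1821 bits

Ranking: A > D > C > B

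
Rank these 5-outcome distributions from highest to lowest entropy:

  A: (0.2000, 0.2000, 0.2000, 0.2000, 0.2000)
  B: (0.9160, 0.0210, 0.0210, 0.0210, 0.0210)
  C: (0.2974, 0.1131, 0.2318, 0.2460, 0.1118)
A > C > B

Key insight: Entropy is maximized by uniform distributions and minimized by concentrated distributions.

- Uniform distributions have maximum entropy log₂(5) = 2.3219 bits
- The more "peaked" or concentrated a distribution, the lower its entropy

Entropies:
  H(A) = 2.3219 bits
  H(B) = 0.5841 bits
  H(C) = 2.2158 bits

Ranking: A > C > B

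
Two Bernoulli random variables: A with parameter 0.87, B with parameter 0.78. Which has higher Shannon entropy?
B

For binary distributions, entropy is maximized at p=0.5 and decreases as p moves toward 0 or 1.

H(A) = H(0.87) = 0.5574 bits
H(B) = H(0.78) = 0.7602 bits

Distribution B (p=0.78) is closer to uniform (p=0.5), so it has higher entropy.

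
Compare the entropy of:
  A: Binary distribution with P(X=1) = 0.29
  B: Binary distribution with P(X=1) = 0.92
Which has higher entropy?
A

For binary distributions, entropy is maximized at p=0.5 and decreases as p moves toward 0 or 1.

H(A) = H(0.29) = 0.8687 bits
H(B) = H(0.92) = 0.4022 bits

Distribution A (p=0.29) is closer to uniform (p=0.5), so it has higher entropy.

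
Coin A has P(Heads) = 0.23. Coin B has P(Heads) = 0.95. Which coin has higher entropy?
A

For binary distributions, entropy is maximized at p=0.5 and decreases as p moves toward 0 or 1.

H(A) = H(0.23) = 0.7780 bits
H(B) = H(0.95) = 0.2864 bits

Distribution A (p=0.23) is closer to uniform (p=0.5), so it has higher entropy.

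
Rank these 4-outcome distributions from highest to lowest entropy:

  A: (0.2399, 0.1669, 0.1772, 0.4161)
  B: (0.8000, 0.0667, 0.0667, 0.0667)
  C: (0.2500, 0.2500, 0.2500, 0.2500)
C > A > B

Key insight: Entropy is maximized by uniform distributions and minimized by concentrated distributions.

- Uniform distributions have maximum entropy log₂(4) = 2.0000 bits
- The more "peaked" or concentrated a distribution, the lower its entropy

Entropies:
  H(A) = 1.8939 bits
  H(B) = 1.0389 bits
  H(C) = 2.0000 bits

Ranking: C > A > B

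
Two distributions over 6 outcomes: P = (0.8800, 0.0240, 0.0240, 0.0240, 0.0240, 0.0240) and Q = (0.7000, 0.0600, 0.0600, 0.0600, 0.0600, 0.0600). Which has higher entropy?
Q

P is highly concentrated on one outcome (88%), making it nearly deterministic. Q spreads its mass more evenly (max 70%). The more spread-out distribution has higher entropy: H(P) ≈ 0.808 bits, H(Q) ≈ 1.578 bits.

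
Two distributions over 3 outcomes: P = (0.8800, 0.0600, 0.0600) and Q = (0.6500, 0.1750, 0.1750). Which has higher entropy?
Q

P is highly concentrated on one outcome (88%), making it nearly deterministic. Q spreads its mass more evenly (max 65%). The more spread-out distribution has higher entropy: H(P) ≈ 0.649 bits, H(Q) ≈ 1.284 bits.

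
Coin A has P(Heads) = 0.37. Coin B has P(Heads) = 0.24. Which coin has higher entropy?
A

For binary distributions, entropy is maximized at p=0.5 and decreases as p moves toward 0 or 1.

H(A) = H(0.37) = 0.9507 bits
H(B) = H(0.24) = 0.7950 bits

Distribution A (p=0.37) is closer to uniform (p=0.5), so it has higher entropy.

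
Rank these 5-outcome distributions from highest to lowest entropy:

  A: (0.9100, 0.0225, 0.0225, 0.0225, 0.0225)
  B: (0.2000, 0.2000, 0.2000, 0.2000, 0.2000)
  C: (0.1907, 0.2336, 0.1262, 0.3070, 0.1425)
B > C > A

Key insight: Entropy is maximized by uniform distributions and minimized by concentrated distributions.

- Uniform distributions have maximum entropy log₂(5) = 2.3219 bits
- The more "peaked" or concentrated a distribution, the lower its entropy

Entropies:
  H(A) = 0.6165 bits
  H(B) = 2.3219 bits
  H(C) = 2.2464 bits

Ranking: B > C > A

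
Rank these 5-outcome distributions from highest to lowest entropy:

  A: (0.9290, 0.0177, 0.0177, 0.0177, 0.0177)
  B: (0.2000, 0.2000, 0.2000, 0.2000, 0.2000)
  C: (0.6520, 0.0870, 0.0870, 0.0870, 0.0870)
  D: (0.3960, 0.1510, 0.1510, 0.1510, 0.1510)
B > D > C > A

Key insight: Entropy is maximized by uniform distributions and minimized by concentrated distributions.

Entropies:
  H(A) = 0.5116 bits
  H(B) = 2.3219 bits
  H(C) = 1.6283 bits
  H(D) = 2.1766 bits

Ranking: B > D > C > A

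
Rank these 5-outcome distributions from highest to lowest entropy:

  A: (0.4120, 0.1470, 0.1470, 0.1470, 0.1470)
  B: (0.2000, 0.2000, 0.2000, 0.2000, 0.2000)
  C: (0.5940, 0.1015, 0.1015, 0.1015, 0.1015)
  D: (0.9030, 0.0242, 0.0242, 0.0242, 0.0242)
B > A > C > D

Key insight: Entropy is maximized by uniform distributions and minimized by concentrated distributions.

Entropies:
  H(A) = 2.1535 bits
  H(B) = 2.3219 bits
  H(C) = 1.7864 bits
  H(D) = 0.6534 bits

Ranking: B > A > C > D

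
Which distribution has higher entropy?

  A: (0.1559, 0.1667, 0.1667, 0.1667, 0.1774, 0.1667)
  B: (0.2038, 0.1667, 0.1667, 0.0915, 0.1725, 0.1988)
A

Both distributions are close to uniform, making this a harder comparison.

H(A) = 2.5840 bits
H(B) = 2.5458 bits

The distribution closer to uniform has higher entropy.
Answer: A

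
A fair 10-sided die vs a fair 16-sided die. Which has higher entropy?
16-sided die

Both are uniform distributions; for uniform over n outcomes, H = log₂(n). H(10-sided) = log₂(10) = 3.322 bits and H(16-sided) = log₂(16) = 4.000 bits. More outcomes in a uniform distribution means higher entropy.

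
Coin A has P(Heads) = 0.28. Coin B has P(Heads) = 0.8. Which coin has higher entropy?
A

For binary distributions, entropy is maximized at p=0.5 and decreases as p moves toward 0 or 1.

H(A) = H(0.28) = 0.8555 bits
H(B) = H(0.8) = 0.7219 bits

Distribution A (p=0.28) is closer to uniform (p=0.5), so it has higher entropy.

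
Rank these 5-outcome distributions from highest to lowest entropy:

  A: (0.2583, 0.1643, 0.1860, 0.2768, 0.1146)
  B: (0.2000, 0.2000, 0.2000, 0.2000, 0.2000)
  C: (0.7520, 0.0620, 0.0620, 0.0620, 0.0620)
B > A > C

Key insight: Entropy is maximized by uniform distributions and minimized by concentrated distributions.

- Uniform distributions have maximum entropy log₂(5) = 2.3219 bits
- The more "peaked" or concentrated a distribution, the lower its entropy

Entropies:
  H(A) = 2.2549 bits
  H(B) = 2.3219 bits
  H(C) = 1.3041 bits

Ranking: B > A > C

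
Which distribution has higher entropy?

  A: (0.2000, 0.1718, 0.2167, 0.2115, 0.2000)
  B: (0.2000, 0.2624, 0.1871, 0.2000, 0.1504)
A

Both distributions are close to uniform, making this a harder comparison.

H(A) = 2.3175 bits
H(B) = 2.2988 bits

The distribution closer to uniform has higher entropy.
Answer: A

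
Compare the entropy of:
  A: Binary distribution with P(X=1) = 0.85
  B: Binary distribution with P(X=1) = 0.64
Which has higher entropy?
B

For binary distributions, entropy is maximized at p=0.5 and decreases as p moves toward 0 or 1.

H(A) = H(0.85) = 0.6098 bits
H(B) = H(0.64) = 0.9427 bits

Distribution B (p=0.64) is closer to uniform (p=0.5), so it has higher entropy.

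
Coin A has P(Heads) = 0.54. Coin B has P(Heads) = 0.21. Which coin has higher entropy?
A

For binary distributions, entropy is maximized at p=0.5 and decreases as p moves toward 0 or 1.

H(A) = H(0.54) = 0.9954 bits
H(B) = H(0.21) = 0.7415 bits

Distribution A (p=0.54) is closer to uniform (p=0.5), so it has higher entropy.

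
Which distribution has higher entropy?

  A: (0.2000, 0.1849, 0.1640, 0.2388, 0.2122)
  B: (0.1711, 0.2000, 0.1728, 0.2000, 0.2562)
A

Both distributions are close to uniform, making this a harder comparison.

H(A) = 2.3105 bits
H(B) = 2.3055 bits

The distribution closer to uniform has higher entropy.
Answer: A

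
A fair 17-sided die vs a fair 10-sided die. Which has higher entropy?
17-sided die

Both are uniform distributions; for uniform over n outcomes, H = log₂(n). H(17-sided) = log₂(17) = 4.087 bits and H(10-sided) = log₂(10) = 3.322 bits. More outcomes in a uniform distribution means higher entropy.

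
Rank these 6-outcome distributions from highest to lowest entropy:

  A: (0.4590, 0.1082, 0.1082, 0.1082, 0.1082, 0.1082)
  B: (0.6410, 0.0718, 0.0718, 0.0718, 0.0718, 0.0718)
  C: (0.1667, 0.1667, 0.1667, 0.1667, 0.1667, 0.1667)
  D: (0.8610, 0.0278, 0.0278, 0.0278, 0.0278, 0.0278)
C > A > B > D

Key insight: Entropy is maximized by uniform distributions and minimized by concentrated distributions.

Entropies:
  H(A) = 2.2513 bits
  H(B) = 1.7754 bits
  H(C) = 2.5850 bits
  H(D) = 0.9044 bits

Ranking: C > A > B > D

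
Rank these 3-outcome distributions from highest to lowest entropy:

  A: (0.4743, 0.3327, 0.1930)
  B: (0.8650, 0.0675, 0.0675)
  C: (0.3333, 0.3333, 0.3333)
C > A > B

Key insight: Entropy is maximized by uniform distributions and minimized by concentrated distributions.

- Uniform distributions have maximum entropy log₂(3) = 1.5850 bits
- The more "peaked" or concentrated a distribution, the lower its entropy

Entropies:
  H(A) = 1.4967 bits
  H(B) = 0.7060 bits
  H(C) = 1.5850 bits

Ranking: C > A > B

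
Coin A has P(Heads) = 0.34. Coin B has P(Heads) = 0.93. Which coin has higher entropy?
A

For binary distributions, entropy is maximized at p=0.5 and decreases as p moves toward 0 or 1.

H(A) = H(0.34) = 0.9248 bits
H(B) = H(0.93) = 0.3659 bits

Distribution A (p=0.34) is closer to uniform (p=0.5), so it has higher entropy.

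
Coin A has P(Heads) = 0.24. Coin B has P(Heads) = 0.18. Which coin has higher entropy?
A

For binary distributions, entropy is maximized at p=0.5 and decreases as p moves toward 0 or 1.

H(A) = H(0.24) = 0.7950 bits
H(B) = H(0.18) = 0.6801 bits

Distribution A (p=0.24) is closer to uniform (p=0.5), so it has higher entropy.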